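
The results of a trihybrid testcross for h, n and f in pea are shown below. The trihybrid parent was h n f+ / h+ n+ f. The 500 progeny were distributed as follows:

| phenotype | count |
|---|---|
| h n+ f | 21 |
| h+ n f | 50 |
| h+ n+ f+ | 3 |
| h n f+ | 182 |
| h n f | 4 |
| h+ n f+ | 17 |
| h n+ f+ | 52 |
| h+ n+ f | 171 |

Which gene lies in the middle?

The two rarest classes, h n f and h+ n+ f+, are the double crossovers. Comparing them with the parentals, only the f allele has switched, so f is the middle locus and the order is n – f – h.

f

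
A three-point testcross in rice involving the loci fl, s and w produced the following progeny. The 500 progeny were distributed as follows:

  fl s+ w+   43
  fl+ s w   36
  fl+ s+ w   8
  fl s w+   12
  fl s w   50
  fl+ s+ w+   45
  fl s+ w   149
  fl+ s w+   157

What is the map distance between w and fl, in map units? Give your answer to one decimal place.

The two most frequent reciprocal classes, fl+ s w+ and fl s+ w, are the parental types, so the F1 was fl+ s w+ / fl s+ w.
The two rarest classes, fl s w+ and fl+ s+ w, are the double crossovers. Comparing them with the parentals, only the fl allele has switched, so fl is the middle locus and the order is w – fl – s.
Crossovers in the w–fl interval produce the single-crossover classes fl+ s w and fl s+ w+ (36 + 43 = 79) plus the double crossovers (20).
RF(w–fl) = (79 + 20) / 500 = 99/500 = 0.1980 → 19.8 map units.

19.8 map units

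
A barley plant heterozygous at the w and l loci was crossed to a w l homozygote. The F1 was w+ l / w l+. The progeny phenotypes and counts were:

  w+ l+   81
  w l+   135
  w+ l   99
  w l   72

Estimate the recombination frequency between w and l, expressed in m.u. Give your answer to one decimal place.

The recombinant classes are w+ l+ and w l: 81 + 72 = 153.
Recombination frequency = 153/387 = 0.3953 ≈ 39.5%, i.e. 39.5 m.u.

39.5 m.u.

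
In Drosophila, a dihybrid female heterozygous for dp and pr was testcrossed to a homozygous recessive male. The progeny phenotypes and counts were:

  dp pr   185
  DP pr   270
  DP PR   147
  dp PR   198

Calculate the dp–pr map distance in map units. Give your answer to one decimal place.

41.5 map units

The two most frequent classes, DP pr (270) and dp PR (198), are the parental types, so the F1 was DP pr / dp PR.
The recombinant classes are DP PR and dp pr: 147 + 185 = 332.
Recombination frequency = 332/800 = 0.4150 ≈ 41.5%, i.e. 41.5 map units.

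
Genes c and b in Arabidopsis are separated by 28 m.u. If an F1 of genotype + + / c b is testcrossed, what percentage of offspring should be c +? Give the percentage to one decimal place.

14.0%

A map distance of 28 m.u. corresponds to a recombination frequency of 0.280.
The F1 is + + / c b, so c + is a recombinant gamete class with expected frequency r/2 = 0.280/2 = 0.1400.
That is 0.1400 = 14.0% of the progeny.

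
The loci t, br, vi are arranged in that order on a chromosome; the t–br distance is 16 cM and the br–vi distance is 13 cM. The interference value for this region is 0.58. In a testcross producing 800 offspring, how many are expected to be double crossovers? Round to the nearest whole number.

Map distances give recombination frequencies of 0.160 and 0.130 for the two intervals.
With interference 0.58 (so coincidence = 0.42), expected double-crossover frequency = 0.160 × 0.130 × 0.42 = 0.00874.
Expected number = 0.00874 × 800 = 6.99 ≈ 7.

7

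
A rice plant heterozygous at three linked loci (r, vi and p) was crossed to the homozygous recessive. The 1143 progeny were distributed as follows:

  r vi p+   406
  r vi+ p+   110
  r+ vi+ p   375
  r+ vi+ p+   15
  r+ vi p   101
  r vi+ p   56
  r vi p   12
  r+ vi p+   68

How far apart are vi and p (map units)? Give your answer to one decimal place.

20.8 map units

The two most frequent reciprocal classes, r vi p+ and r+ vi+ p, are the parental types, so the F1 was r vi p+ / r+ vi+ p.
The two rarest classes, r vi p and r+ vi+ p+, are the double crossovers. Comparing them with the parentals, only the p allele has switched, so p is the middle locus and the order is vi – p – r.
Crossovers in the vi–p interval produce the single-crossover classes r vi+ p+ and r+ vi p (110 + 101 = 211) plus the double crossovers (27).
RF(vi–p) = (211 + 27) / 1143 = 238/1143 = 0.2082 → 20.8 map units.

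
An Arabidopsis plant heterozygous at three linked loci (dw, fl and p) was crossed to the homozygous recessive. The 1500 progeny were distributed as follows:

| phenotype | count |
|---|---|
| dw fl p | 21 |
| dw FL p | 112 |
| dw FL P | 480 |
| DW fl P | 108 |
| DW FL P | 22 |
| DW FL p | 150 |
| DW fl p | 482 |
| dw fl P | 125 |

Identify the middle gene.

dw

The two most frequent reciprocal classes, DW fl p and dw FL P, are the parental types, so the F1 was DW fl p / dw FL P.
The two rarest classes, dw fl p and DW FL P, are the double crossovers. Comparing them with the parentals, only the dw allele has switched, so dw is the middle locus and the order is fl – dw – p.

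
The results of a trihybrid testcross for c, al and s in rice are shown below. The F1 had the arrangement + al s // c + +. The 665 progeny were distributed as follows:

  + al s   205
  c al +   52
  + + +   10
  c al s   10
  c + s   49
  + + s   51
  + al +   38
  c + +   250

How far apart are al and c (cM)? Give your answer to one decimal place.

18.5 cM

The two rarest classes, c al s and + + +, are the double crossovers. Comparing them with the parentals, only the c allele has switched, so c is the middle locus and the order is al – c – s.
Crossovers in the al–c interval produce the single-crossover classes + + s and c al + (51 + 52 = 103) plus the double crossovers (20).
RF(al–c) = (103 + 20) / 665 = 123/665 = 0.1850 → 18.5 cM.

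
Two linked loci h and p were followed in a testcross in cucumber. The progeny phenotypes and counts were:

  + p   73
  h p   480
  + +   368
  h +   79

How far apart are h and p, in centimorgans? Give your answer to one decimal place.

15.2 centimorgans

The two most frequent classes, + + (368) and h p (480), are the parental types, so the F1 was + + / h p.
The recombinant classes are + p and h +: 73 + 79 = 152.
Recombination frequency = 152/1000 = 0.1520 ≈ 15.2%, i.e. 15.2 centimorgans.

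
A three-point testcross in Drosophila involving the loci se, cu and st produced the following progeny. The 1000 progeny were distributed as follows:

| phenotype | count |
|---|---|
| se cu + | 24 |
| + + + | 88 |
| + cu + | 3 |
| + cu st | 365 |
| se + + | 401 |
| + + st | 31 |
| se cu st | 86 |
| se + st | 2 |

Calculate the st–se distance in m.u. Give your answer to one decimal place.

The two most frequent reciprocal classes, + cu st and se + +, are the parental types, so the F1 was + cu st / se + +.
The two rarest classes, + cu + and se + st, are the double crossovers. Comparing them with the parentals, only the st allele has switched, so st is the middle locus and the order is se – st – cu.
Crossovers in the se–st interval produce the single-crossover classes se cu st and + + + (86 + 88 = 174) plus the double crossovers (5).
RF(se–st) = (174 + 5) / 1000 = 179/1000 = 0.1790 → 17.9 m.u.

17.9 m.u.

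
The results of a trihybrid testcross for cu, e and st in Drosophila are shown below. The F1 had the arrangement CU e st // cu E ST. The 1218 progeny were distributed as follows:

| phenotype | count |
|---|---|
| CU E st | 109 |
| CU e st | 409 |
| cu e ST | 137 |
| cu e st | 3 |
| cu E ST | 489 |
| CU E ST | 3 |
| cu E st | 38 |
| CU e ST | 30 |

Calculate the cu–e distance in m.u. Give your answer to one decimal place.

20.7 m.u.

The two rarest classes, cu e st and CU E ST, are the double crossovers. Comparing them with the parentals, only the cu allele has switched, so cu is the middle locus and the order is st – cu – e.
Crossovers in the cu–e interval produce the single-crossover classes CU E st and cu e ST (109 + 137 = 246) plus the double crossovers (6).
RF(cu–e) = (246 + 6) / 1218 = 252/1218 = 0.2069 → 20.7 m.u.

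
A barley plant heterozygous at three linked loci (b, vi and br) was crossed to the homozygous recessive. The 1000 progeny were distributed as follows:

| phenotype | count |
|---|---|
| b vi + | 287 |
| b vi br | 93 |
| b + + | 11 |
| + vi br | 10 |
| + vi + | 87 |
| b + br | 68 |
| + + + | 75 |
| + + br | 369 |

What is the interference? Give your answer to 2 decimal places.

0.37

The two most frequent reciprocal classes, + + br and b vi +, are the parental types, so the F1 was + + br / b vi +.
The two rarest classes, + vi br and b + +, are the double crossovers. Comparing them with the parentals, only the vi allele has switched, so vi is the middle locus and the order is br – vi – b.
br–vi: (168 + 21)/1000 = 0.1890; vi–b: (155 + 21)/1000 = 0.1760.
Expected DCO frequency = 0.1890 × 0.1760 ≈ 0.03326; observed = 21/1000 ≈ 0.02100.
Coefficient of coincidence = 0.02100/0.03326 ≈ 0.63; interference = 1 − 0.63 = 0.37.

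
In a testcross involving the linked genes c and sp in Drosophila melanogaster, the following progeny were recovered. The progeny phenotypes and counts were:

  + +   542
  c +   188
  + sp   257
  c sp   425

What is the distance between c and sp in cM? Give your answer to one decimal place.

The two most frequent classes, + + (542) and c sp (425), are the parental types, so the F1 was + + / c sp.
The recombinant classes are + sp and c +: 257 + 188 = 445.
Recombination frequency = 445/1412 = 0.3152 ≈ 31.5%, i.e. 31.5 cM.

31.5 cM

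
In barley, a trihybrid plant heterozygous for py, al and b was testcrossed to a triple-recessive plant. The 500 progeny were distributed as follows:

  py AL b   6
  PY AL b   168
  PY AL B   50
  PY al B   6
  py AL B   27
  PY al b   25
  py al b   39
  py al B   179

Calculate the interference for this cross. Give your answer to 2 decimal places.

0.07

The two most frequent reciprocal classes, PY AL b and py al B, are the parental types, so the F1 was PY AL b / py al B.
The two rarest classes, py AL b and PY al B, are the double crossovers. Comparing them with the parentals, only the py allele has switched, so py is the middle locus and the order is al – py – b.
al–py: (52 + 12)/500 = 0.1280; py–b: (89 + 12)/500 = 0.2020.
Expected DCO frequency = 0.1280 × 0.2020 ≈ 0.02586; observed = 12/500 ≈ 0.02400.
Coefficient of coincidence = 0.02400/0.02586 ≈ 0.93; interference = 1 − 0.93 = 0.07.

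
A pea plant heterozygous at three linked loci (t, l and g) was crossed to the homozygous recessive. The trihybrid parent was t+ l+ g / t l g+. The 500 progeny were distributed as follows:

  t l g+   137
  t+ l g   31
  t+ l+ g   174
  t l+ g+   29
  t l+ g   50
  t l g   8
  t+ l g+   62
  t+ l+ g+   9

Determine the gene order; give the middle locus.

The two rarest classes, t+ l+ g+ and t l g, are the double crossovers. Comparing them with the parentals, only the g allele has switched, so g is the middle locus and the order is l – g – t.

g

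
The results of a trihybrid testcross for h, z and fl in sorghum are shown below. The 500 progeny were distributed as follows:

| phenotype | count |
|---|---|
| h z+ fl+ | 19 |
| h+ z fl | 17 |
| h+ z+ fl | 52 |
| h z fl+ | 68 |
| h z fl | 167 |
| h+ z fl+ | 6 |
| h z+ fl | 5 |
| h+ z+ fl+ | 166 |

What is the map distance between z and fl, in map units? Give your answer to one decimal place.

26.2 map units

The two most frequent reciprocal classes, h z fl and h+ z+ fl+, are the parental types, so the F1 was h z fl / h+ z+ fl+.
The two rarest classes, h z+ fl and h+ z fl+, are the double crossovers. Comparing them with the parentals, only the z allele has switched, so z is the middle locus and the order is h – z – fl.
Crossovers in the z–fl interval produce the single-crossover classes h z fl+ and h+ z+ fl (68 + 52 = 120) plus the double crossovers (11).
RF(z–fl) = (120 + 11) / 500 = 131/500 = 0.2620 → 26.2 map units.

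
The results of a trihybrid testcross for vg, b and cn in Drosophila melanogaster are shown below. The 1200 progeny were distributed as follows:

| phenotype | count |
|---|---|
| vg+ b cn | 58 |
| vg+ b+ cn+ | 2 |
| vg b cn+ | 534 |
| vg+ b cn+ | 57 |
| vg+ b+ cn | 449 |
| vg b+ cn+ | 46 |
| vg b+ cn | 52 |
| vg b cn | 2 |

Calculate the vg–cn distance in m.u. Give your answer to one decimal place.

The two most frequent reciprocal classes, vg+ b+ cn and vg b cn+, are the parental types, so the F1 was vg+ b+ cn / vg b cn+.
The two rarest classes, vg+ b+ cn+ and vg b cn, are the double crossovers. Comparing them with the parentals, only the cn allele has switched, so cn is the middle locus and the order is b – cn – vg.
Crossovers in the cn–vg interval produce the single-crossover classes vg b+ cn and vg+ b cn+ (52 + 57 = 109) plus the double crossovers (4).
RF(cn–vg) = (109 + 4) / 1200 = 113/1200 = 0.0942 → 9.4 m.u.

9.4 m.u.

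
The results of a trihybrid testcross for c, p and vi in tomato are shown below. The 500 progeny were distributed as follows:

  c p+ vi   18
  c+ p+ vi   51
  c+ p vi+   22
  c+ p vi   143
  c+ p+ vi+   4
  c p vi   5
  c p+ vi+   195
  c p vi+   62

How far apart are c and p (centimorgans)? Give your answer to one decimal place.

The two most frequent reciprocal classes, c+ p vi and c p+ vi+, are the parental types, so the F1 was c+ p vi / c p+ vi+.
The two rarest classes, c p vi and c+ p+ vi+, are the double crossovers. Comparing them with the parentals, only the c allele has switched, so c is the middle locus and the order is vi – c – p.
Crossovers in the c–p interval produce the single-crossover classes c+ p+ vi and c p vi+ (51 + 62 = 113) plus the double crossovers (9).
RF(c–p) = (113 + 9) / 500 = 122/500 = 0.2440 → 24.4 centimorgans.

24.4 centimorgans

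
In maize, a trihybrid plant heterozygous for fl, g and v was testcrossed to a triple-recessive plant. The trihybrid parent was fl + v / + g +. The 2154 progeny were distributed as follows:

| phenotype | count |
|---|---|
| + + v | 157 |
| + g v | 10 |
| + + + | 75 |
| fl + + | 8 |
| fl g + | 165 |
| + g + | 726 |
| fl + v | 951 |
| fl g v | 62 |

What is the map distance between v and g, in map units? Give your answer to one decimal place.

7.2 map units

The two rarest classes, fl + + and + g v, are the double crossovers. Comparing them with the parentals, only the v allele has switched, so v is the middle locus and the order is g – v – fl.
Crossovers in the g–v interval produce the single-crossover classes fl g v and + + + (62 + 75 = 137) plus the double crossovers (18).
RF(g–v) = (137 + 18) / 2154 = 155/2154 = 0.0720 → 7.2 map units.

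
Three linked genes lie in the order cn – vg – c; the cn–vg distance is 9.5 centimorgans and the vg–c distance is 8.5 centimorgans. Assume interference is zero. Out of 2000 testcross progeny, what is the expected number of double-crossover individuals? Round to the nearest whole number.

Map distances give recombination frequencies of 0.095 and 0.085 for the two intervals.
With no interference, expected double-crossover frequency = 0.095 × 0.085 = 0.00808.
Expected number = 0.00808 × 2000 = 16.15 ≈ 16.

16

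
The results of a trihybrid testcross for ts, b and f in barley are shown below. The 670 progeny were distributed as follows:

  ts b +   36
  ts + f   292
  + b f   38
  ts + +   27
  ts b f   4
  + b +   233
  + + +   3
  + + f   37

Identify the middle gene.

b

The two most frequent reciprocal classes, + b + and ts + f, are the parental types, so the F1 was + b + / ts + f.
The two rarest classes, + + + and ts b f, are the double crossovers. Comparing them with the parentals, only the b allele has switched, so b is the middle locus and the order is ts – b – f.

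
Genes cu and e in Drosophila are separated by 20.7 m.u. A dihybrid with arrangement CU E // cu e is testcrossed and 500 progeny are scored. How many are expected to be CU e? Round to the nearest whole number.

A map distance of 20.7 m.u. corresponds to a recombination frequency of 0.207.
The F1 is CU E / cu e, so CU e is a recombinant gamete class with expected frequency r/2 = 0.207/2 = 0.1035.
Expected number = 0.1035 × 500 = 51.75 ≈ 52.

52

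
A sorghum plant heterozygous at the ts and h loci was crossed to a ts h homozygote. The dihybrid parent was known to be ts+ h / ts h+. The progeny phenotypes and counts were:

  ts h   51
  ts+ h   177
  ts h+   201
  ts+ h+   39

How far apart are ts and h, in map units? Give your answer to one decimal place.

The recombinant classes are ts+ h+ and ts h: 39 + 51 = 90.
Recombination frequency = 90/468 = 0.1923 ≈ 19.2%, i.e. 19.2 map units.

19.2 map units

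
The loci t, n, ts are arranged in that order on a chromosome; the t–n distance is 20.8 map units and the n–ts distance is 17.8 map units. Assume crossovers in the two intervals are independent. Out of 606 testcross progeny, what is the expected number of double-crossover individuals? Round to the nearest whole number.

22

Map distances give recombination frequencies of 0.208 and 0.178 for the two intervals.
With no interference, expected double-crossover frequency = 0.208 × 0.178 = 0.03702.
Expected number = 0.03702 × 606 = 22.44 ≈ 22.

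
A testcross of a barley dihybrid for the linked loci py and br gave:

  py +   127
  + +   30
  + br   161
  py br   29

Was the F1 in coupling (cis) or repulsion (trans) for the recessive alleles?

trans

The two most frequent classes are + br (161) and py + (127); these are the parental (non-recombinant) types.
So the F1 carried + br on one chromosome and py + on the other — the recessive alleles are on opposite chromosomes (trans / repulsion).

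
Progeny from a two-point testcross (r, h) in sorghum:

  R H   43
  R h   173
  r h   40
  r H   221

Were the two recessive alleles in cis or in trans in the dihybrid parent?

The two most frequent classes are R h (173) and r H (221); these are the parental (non-recombinant) types.
So the F1 carried R h on one chromosome and r H on the other — the recessive alleles are on opposite chromosomes (trans / repulsion).

trans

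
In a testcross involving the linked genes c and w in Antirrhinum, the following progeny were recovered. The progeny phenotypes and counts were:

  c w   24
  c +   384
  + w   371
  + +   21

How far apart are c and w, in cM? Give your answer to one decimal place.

5.6 cM

The two most frequent classes, + w (371) and c + (384), are the parental types, so the F1 was + w / c +.
The recombinant classes are + + and c w: 21 + 24 = 45.
Recombination frequency = 45/800 = 0.0563 ≈ 5.6%, i.e. 5.6 cM.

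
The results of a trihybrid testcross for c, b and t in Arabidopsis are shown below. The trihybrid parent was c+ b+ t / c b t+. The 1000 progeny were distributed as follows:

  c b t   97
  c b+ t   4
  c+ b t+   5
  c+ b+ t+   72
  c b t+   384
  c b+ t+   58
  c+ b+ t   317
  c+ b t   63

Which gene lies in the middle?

The two rarest classes, c b+ t and c+ b t+, are the double crossovers. Comparing them with the parentals, only the c allele has switched, so c is the middle locus and the order is b – c – t.

c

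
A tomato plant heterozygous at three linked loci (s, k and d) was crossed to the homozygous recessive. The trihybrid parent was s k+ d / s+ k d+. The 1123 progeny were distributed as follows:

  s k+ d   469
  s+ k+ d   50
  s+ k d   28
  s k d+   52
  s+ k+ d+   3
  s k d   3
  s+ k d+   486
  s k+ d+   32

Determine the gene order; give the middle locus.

The two rarest classes, s k d and s+ k+ d+, are the double crossovers. Comparing them with the parentals, only the k allele has switched, so k is the middle locus and the order is d – k – s.

k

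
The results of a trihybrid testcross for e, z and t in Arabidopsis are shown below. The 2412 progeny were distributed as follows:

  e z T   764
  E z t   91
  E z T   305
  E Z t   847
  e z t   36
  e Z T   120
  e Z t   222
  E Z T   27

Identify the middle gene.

The two most frequent reciprocal classes, E Z t and e z T, are the parental types, so the F1 was E Z t / e z T.
The two rarest classes, E Z T and e z t, are the double crossovers. Comparing them with the parentals, only the t allele has switched, so t is the middle locus and the order is e – t – z.

t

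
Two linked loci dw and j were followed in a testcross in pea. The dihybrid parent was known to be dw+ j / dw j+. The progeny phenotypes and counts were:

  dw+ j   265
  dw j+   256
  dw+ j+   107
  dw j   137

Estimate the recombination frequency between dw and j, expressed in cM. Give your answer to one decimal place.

The recombinant classes are dw+ j+ and dw j: 107 + 137 = 244.
Recombination frequency = 244/765 = 0.3190 ≈ 31.9%, i.e. 31.9 cM.

31.9 cM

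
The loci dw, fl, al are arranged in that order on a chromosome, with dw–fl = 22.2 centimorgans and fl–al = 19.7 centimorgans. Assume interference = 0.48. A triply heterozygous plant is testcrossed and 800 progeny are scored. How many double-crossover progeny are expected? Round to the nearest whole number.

Map distances give recombination frequencies of 0.222 and 0.197 for the two intervals.
With interference 0.48 (so coincidence = 0.52), expected double-crossover frequency = 0.222 × 0.197 × 0.52 = 0.02274.
Expected number = 0.02274 × 800 = 18.19 ≈ 18.

18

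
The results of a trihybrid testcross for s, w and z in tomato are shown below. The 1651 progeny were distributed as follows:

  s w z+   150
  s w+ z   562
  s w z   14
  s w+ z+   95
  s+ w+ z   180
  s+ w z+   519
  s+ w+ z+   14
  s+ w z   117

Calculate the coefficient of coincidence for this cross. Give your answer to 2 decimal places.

The two most frequent reciprocal classes, s+ w z+ and s w+ z, are the parental types, so the F1 was s+ w z+ / s w+ z.
The two rarest classes, s+ w+ z+ and s w z, are the double crossovers. Comparing them with the parentals, only the w allele has switched, so w is the middle locus and the order is z – w – s.
z–w: (212 + 28)/1651 = 0.1454; w–s: (330 + 28)/1651 = 0.2168.
Expected DCO frequency = 0.1454 × 0.2168 ≈ 0.03152; observed = 28/1651 ≈ 0.01696.
Coefficient of coincidence = 0.01696/0.03152 ≈ 0.54.

0.54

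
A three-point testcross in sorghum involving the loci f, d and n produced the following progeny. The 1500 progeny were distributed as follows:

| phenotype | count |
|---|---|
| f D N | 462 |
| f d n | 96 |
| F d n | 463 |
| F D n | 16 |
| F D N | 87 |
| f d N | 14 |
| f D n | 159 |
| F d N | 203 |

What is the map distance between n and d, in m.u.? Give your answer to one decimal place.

The two most frequent reciprocal classes, f D N and F d n, are the parental types, so the F1 was f D N / F d n.
The two rarest classes, f d N and F D n, are the double crossovers. Comparing them with the parentals, only the d allele has switched, so d is the middle locus and the order is f – d – n.
Crossovers in the d–n interval produce the single-crossover classes f D n and F d N (159 + 203 = 362) plus the double crossovers (30).
RF(d–n) = (362 + 30) / 1500 = 392/1500 = 0.2613 → 26.1 m.u.

26.1 m.u.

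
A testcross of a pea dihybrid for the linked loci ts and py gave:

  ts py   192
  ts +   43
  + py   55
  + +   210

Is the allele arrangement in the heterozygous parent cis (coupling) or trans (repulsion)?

cis

The two most frequent classes are + + (210) and ts py (192); these are the parental (non-recombinant) types.
So the F1 carried + + on one chromosome and ts py on the other — the recessive alleles are on the same chromosome (cis / coupling).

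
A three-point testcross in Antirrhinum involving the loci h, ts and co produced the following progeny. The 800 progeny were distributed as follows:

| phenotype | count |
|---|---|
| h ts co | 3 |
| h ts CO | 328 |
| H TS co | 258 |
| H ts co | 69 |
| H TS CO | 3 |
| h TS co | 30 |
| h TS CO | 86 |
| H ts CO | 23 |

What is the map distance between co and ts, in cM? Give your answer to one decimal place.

20.1 cM

The two most frequent reciprocal classes, h ts CO and H TS co, are the parental types, so the F1 was h ts CO / H TS co.
The two rarest classes, h ts co and H TS CO, are the double crossovers. Comparing them with the parentals, only the co allele has switched, so co is the middle locus and the order is ts – co – h.
Crossovers in the ts–co interval produce the single-crossover classes h TS CO and H ts co (86 + 69 = 155) plus the double crossovers (6).
RF(ts–co) = (155 + 6) / 800 = 161/800 = 0.2013 → 20.1 cM.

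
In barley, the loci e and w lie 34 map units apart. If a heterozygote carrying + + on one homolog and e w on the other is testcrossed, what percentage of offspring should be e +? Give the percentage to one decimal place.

A map distance of 34 map units corresponds to a recombination frequency of 0.340.
The F1 is + + / e w, so e + is a recombinant gamete class with expected frequency r/2 = 0.340/2 = 0.1700.
That is 0.1700 = 17.0% of the progeny.

17.0%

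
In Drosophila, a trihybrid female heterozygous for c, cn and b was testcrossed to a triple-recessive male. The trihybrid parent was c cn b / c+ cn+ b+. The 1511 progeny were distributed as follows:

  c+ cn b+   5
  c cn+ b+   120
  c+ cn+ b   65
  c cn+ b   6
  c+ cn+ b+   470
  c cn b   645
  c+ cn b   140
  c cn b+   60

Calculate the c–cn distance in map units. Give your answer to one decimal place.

The two rarest classes, c cn+ b and c+ cn b+, are the double crossovers. Comparing them with the parentals, only the cn allele has switched, so cn is the middle locus and the order is c – cn – b.
Crossovers in the c–cn interval produce the single-crossover classes c+ cn b and c cn+ b+ (140 + 120 = 260) plus the double crossovers (11).
RF(c–cn) = (260 + 11) / 1511 = 271/1511 = 0.1794 → 17.9 map units.

17.9 map units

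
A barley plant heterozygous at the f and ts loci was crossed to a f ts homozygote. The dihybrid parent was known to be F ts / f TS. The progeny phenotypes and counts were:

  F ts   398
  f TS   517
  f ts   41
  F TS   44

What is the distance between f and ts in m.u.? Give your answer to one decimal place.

The recombinant classes are F TS and f ts: 44 + 41 = 85.
Recombination frequency = 85/1000 = 0.0850 ≈ 8.5%, i.e. 8.5 m.u.

8.5 m.u.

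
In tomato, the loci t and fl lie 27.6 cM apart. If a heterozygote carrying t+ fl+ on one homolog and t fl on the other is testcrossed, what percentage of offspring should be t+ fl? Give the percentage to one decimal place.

A map distance of 27.6 cM corresponds to a recombination frequency of 0.276.
The F1 is t+ fl+ / t fl, so t+ fl is a recombinant gamete class with expected frequency r/2 = 0.276/2 = 0.1380.
That is 0.1380 = 13.8% of the progeny.

13.8%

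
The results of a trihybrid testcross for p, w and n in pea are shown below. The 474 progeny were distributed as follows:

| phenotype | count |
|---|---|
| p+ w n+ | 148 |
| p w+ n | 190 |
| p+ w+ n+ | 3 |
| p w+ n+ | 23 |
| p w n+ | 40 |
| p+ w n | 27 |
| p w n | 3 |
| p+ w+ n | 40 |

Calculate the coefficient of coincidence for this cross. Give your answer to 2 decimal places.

0.59

The two most frequent reciprocal classes, p w+ n and p+ w n+, are the parental types, so the F1 was p w+ n / p+ w n+.
The two rarest classes, p w n and p+ w+ n+, are the double crossovers. Comparing them with the parentals, only the w allele has switched, so w is the middle locus and the order is p – w – n.
p–w: (80 + 6)/474 = 0.1814; w–n: (50 + 6)/474 = 0.1181.
Expected DCO frequency = 0.1814 × 0.1181 ≈ 0.02142; observed = 6/474 ≈ 0.01266.
Coefficient of coincidence = 0.01266/0.02142 ≈ 0.59.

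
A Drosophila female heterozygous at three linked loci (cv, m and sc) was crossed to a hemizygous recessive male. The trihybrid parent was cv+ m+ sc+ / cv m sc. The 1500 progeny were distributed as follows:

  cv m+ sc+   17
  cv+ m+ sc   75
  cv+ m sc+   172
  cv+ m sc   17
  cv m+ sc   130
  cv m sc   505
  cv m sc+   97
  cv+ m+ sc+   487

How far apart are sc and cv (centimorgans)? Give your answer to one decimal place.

13.7 centimorgans

The two rarest classes, cv m+ sc+ and cv+ m sc, are the double crossovers. Comparing them with the parentals, only the cv allele has switched, so cv is the middle locus and the order is sc – cv – m.
Crossovers in the sc–cv interval produce the single-crossover classes cv+ m+ sc and cv m sc+ (75 + 97 = 172) plus the double crossovers (34).
RF(sc–cv) = (172 + 34) / 1500 = 206/1500 = 0.1373 → 13.7 centimorgans.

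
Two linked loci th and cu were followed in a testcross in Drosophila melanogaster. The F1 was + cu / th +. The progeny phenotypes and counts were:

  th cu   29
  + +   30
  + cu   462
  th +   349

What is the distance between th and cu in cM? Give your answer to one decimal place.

The recombinant classes are + + and th cu: 30 + 29 = 59.
Recombination frequency = 59/870 = 0.0678 ≈ 6.8%, i.e. 6.8 cM.

6.8 cM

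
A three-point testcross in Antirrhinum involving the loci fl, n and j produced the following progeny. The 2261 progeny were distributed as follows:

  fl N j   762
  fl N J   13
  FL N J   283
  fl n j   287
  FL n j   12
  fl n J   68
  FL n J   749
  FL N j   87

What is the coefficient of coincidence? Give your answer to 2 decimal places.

0.53

The two most frequent reciprocal classes, fl N j and FL n J, are the parental types, so the F1 was fl N j / FL n J.
The two rarest classes, fl N J and FL n j, are the double crossovers. Comparing them with the parentals, only the j allele has switched, so j is the middle locus and the order is n – j – fl.
n–j: (570 + 25)/2261 = 0.2632; j–fl: (155 + 25)/2261 = 0.0796.
Expected DCO frequency = 0.2632 × 0.0796 ≈ 0.02095; observed = 25/2261 ≈ 0.01106.
Coefficient of coincidence = 0.01106/0.02095 ≈ 0.53.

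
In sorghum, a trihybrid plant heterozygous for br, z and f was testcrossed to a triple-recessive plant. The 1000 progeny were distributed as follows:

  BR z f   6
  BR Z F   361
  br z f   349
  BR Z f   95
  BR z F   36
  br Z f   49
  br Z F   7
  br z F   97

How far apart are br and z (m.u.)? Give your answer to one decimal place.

9.8 m.u.

The two most frequent reciprocal classes, br z f and BR Z F, are the parental types, so the F1 was br z f / BR Z F.
The two rarest classes, BR z f and br Z F, are the double crossovers. Comparing them with the parentals, only the br allele has switched, so br is the middle locus and the order is f – br – z.
Crossovers in the br–z interval produce the single-crossover classes br Z f and BR z F (49 + 36 = 85) plus the double crossovers (13).
RF(br–z) = (85 + 13) / 1000 = 98/1000 = 0.0980 → 9.8 m.u.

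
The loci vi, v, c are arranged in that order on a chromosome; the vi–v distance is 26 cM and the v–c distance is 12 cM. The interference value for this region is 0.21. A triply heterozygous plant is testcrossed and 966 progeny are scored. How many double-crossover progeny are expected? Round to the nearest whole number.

24

Map distances give recombination frequencies of 0.260 and 0.120 for the two intervals.
With interference 0.21 (so coincidence = 0.79), expected double-crossover frequency = 0.260 × 0.120 × 0.79 = 0.02465.
Expected number = 0.02465 × 966 = 23.81 ≈ 24.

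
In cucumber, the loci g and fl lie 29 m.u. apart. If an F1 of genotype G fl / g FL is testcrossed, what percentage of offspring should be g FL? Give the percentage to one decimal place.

35.5%

A map distance of 29 m.u. corresponds to a recombination frequency of 0.290.
The F1 is G fl / g FL, so g FL is a parental gamete class with expected frequency (1 − r)/2 = 0.710/2 = 0.3550.
That is 0.3550 = 35.5% of the progeny.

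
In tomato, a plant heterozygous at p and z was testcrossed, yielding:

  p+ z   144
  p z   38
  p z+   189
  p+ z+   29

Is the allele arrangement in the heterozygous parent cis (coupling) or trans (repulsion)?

trans

The two most frequent classes are p+ z (144) and p z+ (189); these are the parental (non-recombinant) types.
So the F1 carried p+ z on one chromosome and p z+ on the other — the recessive alleles are on opposite chromosomes (trans / repulsion).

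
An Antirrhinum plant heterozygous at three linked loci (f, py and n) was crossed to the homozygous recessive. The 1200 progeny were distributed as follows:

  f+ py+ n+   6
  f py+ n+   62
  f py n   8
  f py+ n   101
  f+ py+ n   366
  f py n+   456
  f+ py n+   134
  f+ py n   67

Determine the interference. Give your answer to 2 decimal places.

0.53

The two most frequent reciprocal classes, f py n+ and f+ py+ n, are the parental types, so the F1 was f py n+ / f+ py+ n.
The two rarest classes, f py n and f+ py+ n+, are the double crossovers. Comparing them with the parentals, only the n allele has switched, so n is the middle locus and the order is f – n – py.
f–n: (235 + 14)/1200 = 0.2075; n–py: (129 + 14)/1200 = 0.1192.
Expected DCO frequency = 0.2075 × 0.1192 ≈ 0.02473; observed = 14/1200 ≈ 0.01167.
Coefficient of coincidence = 0.01167/0.02473 ≈ 0.47; interference = 1 − 0.47 = 0.53.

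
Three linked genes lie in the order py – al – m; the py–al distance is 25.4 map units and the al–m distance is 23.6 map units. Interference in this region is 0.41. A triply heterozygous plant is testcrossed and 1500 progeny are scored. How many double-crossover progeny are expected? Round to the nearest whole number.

53

Map distances give recombination frequencies of 0.254 and 0.236 for the two intervals.
With interference 0.41 (so coincidence = 0.59), expected double-crossover frequency = 0.254 × 0.236 × 0.59 = 0.03537.
Expected number = 0.03537 × 1500 = 53.05 ≈ 53.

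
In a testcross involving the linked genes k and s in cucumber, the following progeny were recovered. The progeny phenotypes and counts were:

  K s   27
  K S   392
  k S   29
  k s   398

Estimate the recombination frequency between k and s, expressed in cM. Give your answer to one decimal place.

6.6 cM

The two most frequent classes, K S (392) and k s (398), are the parental types, so the F1 was K S / k s.
The recombinant classes are K s and k S: 27 + 29 = 56.
Recombination frequency = 56/846 = 0.0662 ≈ 6.6%, i.e. 6.6 cM.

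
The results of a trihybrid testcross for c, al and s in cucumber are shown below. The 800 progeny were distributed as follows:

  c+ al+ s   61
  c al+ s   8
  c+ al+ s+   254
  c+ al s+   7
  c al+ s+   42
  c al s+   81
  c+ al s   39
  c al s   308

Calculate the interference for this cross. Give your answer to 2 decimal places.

The two most frequent reciprocal classes, c+ al+ s+ and c al s, are the parental types, so the F1 was c+ al+ s+ / c al s.
The two rarest classes, c+ al s+ and c al+ s, are the double crossovers. Comparing them with the parentals, only the al allele has switched, so al is the middle locus and the order is c – al – s.
c–al: (81 + 15)/800 = 0.1200; al–s: (142 + 15)/800 = 0.1963.
Expected DCO frequency = 0.1200 × 0.1963 ≈ 0.02356; observed = 15/800 ≈ 0.01875.
Coefficient of coincidence = 0.01875/0.02356 ≈ 0.80; interference = 1 − 0.80 = 0.20.

0.20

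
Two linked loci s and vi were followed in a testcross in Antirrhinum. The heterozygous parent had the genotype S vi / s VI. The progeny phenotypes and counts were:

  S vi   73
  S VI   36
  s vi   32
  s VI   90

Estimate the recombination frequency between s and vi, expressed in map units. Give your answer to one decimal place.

The recombinant classes are S VI and s vi: 36 + 32 = 68.
Recombination frequency = 68/231 = 0.2944 ≈ 29.4%, i.e. 29.4 map units.

29.4 map units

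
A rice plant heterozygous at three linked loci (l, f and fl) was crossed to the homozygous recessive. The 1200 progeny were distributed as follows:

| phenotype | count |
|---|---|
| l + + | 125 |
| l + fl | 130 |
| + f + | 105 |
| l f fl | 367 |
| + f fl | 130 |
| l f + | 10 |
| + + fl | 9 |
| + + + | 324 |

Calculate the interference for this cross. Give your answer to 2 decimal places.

0.67

The two most frequent reciprocal classes, l f fl and + + +, are the parental types, so the F1 was l f fl / + + +.
The two rarest classes, l f + and + + fl, are the double crossovers. Comparing them with the parentals, only the fl allele has switched, so fl is the middle locus and the order is f – fl – l.
f–fl: (235 + 19)/1200 = 0.2117; fl–l: (255 + 19)/1200 = 0.2283.
Expected DCO frequency = 0.2117 × 0.2283 ≈ 0.04833; observed = 19/1200 ≈ 0.01583.
Coefficient of coincidence = 0.01583/0.04833 ≈ 0.33; interference = 1 − 0.33 = 0.67.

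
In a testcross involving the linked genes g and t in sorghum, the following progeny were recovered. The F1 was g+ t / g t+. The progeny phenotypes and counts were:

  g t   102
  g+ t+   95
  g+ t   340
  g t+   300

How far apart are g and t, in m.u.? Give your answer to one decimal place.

The recombinant classes are g+ t+ and g t: 95 + 102 = 197.
Recombination frequency = 197/837 = 0.2354 ≈ 23.5%, i.e. 23.5 m.u.

23.5 m.u.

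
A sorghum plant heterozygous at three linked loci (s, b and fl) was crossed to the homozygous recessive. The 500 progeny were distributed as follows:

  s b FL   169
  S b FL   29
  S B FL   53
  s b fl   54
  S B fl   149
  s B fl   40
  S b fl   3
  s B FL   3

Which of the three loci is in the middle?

b

The two most frequent reciprocal classes, s b FL and S B fl, are the parental types, so the F1 was s b FL / S B fl.
The two rarest classes, s B FL and S b fl, are the double crossovers. Comparing them with the parentals, only the b allele has switched, so b is the middle locus and the order is fl – b – s.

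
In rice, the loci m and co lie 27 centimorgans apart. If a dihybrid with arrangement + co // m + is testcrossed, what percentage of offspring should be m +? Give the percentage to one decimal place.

A map distance of 27 centimorgans corresponds to a recombination frequency of 0.270.
The F1 is + co / m +, so m + is a parental gamete class with expected frequency (1 − r)/2 = 0.730/2 = 0.3650.
That is 0.3650 = 36.5% of the progeny.

36.5%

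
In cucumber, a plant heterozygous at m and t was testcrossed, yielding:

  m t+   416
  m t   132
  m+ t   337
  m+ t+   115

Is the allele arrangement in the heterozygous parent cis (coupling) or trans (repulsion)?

trans

The two most frequent classes are m+ t (337) and m t+ (416); these are the parental (non-recombinant) types.
So the F1 carried m+ t on one chromosome and m t+ on the other — the recessive alleles are on opposite chromosomes (trans / repulsion).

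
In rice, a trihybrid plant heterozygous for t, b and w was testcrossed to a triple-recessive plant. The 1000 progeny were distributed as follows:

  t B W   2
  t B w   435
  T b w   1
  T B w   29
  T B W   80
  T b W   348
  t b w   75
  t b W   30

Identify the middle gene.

The two most frequent reciprocal classes, t B w and T b W, are the parental types, so the F1 was t B w / T b W.
The two rarest classes, t B W and T b w, are the double crossovers. Comparing them with the parentals, only the w allele has switched, so w is the middle locus and the order is t – w – b.

w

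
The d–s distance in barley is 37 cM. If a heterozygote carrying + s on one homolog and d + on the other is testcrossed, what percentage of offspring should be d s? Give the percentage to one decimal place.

A map distance of 37 cM corresponds to a recombination frequency of 0.370.
The F1 is + s / d +, so d s is a recombinant gamete class with expected frequency r/2 = 0.370/2 = 0.1850.
That is 0.1850 = 18.5% of the progeny.

18.5%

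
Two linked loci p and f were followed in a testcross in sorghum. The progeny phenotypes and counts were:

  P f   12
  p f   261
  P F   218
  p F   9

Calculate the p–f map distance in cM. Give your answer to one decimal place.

4.2 cM

The two most frequent classes, P F (218) and p f (261), are the parental types, so the F1 was P F / p f.
The recombinant classes are P f and p F: 12 + 9 = 21.
Recombination frequency = 21/500 = 0.0420 ≈ 4.2%, i.e. 4.2 cM.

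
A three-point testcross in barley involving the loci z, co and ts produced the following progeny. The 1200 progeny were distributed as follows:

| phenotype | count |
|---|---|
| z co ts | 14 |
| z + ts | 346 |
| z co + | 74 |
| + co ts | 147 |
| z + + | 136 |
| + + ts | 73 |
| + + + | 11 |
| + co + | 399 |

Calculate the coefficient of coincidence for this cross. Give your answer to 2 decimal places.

0.57

The two most frequent reciprocal classes, z + ts and + co +, are the parental types, so the F1 was z + ts / + co +.
The two rarest classes, z co ts and + + +, are the double crossovers. Comparing them with the parentals, only the co allele has switched, so co is the middle locus and the order is ts – co – z.
ts–co: (283 + 25)/1200 = 0.2567; co–z: (147 + 25)/1200 = 0.1433.
Expected DCO frequency = 0.2567 × 0.1433 ≈ 0.03679; observed = 25/1200 ≈ 0.02083.
Coefficient of coincidence = 0.02083/0.03679 ≈ 0.57.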